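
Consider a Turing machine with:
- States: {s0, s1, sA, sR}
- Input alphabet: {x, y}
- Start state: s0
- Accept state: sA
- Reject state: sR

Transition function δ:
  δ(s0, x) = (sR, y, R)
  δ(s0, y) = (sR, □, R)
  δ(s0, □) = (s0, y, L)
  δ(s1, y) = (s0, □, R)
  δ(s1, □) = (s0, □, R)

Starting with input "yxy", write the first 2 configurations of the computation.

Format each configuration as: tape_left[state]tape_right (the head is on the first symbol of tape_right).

Transitions applied:
Step 1: δ(s0, y) = (sR, □, R)

The first 2 configurations are:
[s0]yxy ⊢ □[sR]xy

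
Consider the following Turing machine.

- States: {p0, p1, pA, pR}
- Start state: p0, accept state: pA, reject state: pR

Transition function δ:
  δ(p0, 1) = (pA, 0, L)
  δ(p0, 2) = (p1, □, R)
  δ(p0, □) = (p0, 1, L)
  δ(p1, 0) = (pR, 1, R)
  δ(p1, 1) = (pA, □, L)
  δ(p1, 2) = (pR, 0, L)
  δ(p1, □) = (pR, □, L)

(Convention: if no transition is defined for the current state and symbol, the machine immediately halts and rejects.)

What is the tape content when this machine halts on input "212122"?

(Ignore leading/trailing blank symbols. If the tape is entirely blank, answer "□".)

Execution trace:
Initial: [p0]212122
Step 1: δ(p0, 2) = (p1, □, R) → □[p1]12122
Step 2: δ(p1, 1) = (pA, □, L) → [pA]□□2122

The machine reaches the accept state pA and halts.

Final tape (ignoring leading/trailing blanks): 2122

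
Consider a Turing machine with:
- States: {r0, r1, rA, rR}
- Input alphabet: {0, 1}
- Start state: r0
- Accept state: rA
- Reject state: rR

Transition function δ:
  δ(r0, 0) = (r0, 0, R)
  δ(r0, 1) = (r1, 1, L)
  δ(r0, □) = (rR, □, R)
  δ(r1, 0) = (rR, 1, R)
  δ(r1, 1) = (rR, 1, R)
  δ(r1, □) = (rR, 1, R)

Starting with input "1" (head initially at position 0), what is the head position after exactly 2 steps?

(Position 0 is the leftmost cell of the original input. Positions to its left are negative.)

Execution trace (head position shown):
Step 0: [r0]1  (head at position 0)
Step 1: move left → [r1]□1  (head at position -1)
Step 2: move right → 1[rR]1  (head at position 0)

After 2 steps, the head is at position 0.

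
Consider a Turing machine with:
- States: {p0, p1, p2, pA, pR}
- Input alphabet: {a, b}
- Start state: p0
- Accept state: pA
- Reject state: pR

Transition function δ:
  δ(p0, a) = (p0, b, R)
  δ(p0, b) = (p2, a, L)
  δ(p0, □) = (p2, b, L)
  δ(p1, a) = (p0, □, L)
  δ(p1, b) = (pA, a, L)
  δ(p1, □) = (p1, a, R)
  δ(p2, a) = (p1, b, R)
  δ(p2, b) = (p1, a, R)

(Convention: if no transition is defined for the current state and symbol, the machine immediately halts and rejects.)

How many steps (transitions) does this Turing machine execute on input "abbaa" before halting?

Execution trace:
Initial: [p0]abbaa
Step 1: δ(p0, a) = (p0, b, R) → b[p0]bbaa
Step 2: δ(p0, b) = (p2, a, L) → [p2]babaa
Step 3: δ(p2, b) = (p1, a, R) → a[p1]abaa
Step 4: δ(p1, a) = (p0, □, L) → [p0]a□baa
Step 5: δ(p0, a) = (p0, b, R) → b[p0]□baa
Step 6: δ(p0, □) = (p2, b, L) → [p2]bbbaa
Step 7: δ(p2, b) = (p1, a, R) → a[p1]bbaa
Step 8: δ(p1, b) = (pA, a, L) → [pA]aabaa

The machine reaches the accept state pA and halts.

The machine executed 8 steps before halting.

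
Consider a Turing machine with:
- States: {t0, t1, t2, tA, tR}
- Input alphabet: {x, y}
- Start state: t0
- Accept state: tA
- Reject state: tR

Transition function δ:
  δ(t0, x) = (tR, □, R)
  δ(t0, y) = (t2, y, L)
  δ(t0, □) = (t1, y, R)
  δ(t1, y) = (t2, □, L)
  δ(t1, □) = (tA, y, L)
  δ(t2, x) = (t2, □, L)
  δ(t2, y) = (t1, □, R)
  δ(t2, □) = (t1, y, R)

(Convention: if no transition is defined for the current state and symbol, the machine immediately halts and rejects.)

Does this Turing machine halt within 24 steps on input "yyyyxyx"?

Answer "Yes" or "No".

Execution trace:
Initial: [t0]yyyyxyx
Step 1: δ(t0, y) = (t2, y, L) → [t2]□yyyyxyx
Step 2: δ(t2, □) = (t1, y, R) → y[t1]yyyyxyx
Step 3: δ(t1, y) = (t2, □, L) → [t2]y□yyyxyx
Step 4: δ(t2, y) = (t1, □, R) → □[t1]□yyyxyx
Step 5: δ(t1, □) = (tA, y, L) → [tA]□yyyyxyx

The machine reaches the accept state tA and halts.
The machine halted after 5 steps (within the 24-step bound).

Answer: Yes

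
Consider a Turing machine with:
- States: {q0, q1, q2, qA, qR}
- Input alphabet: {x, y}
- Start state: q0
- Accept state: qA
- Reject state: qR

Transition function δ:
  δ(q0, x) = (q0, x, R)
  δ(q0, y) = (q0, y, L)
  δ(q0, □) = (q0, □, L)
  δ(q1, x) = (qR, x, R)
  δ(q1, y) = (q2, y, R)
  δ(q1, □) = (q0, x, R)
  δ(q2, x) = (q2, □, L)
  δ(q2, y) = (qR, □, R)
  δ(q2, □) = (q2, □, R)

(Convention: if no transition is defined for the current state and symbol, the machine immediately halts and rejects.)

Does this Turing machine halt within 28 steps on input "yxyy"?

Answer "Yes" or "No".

Execution trace:
Initial: [q0]yxyy
Step 1: δ(q0, y) = (q0, y, L) → [q0]□yxyy
Step 2: δ(q0, □) = (q0, □, L) → [q0]□□yxyy
Step 3: δ(q0, □) = (q0, □, L) → [q0]□□□yxyy
Step 4: δ(q0, □) = (q0, □, L) → [q0]□□□□yxyy
Step 5: δ(q0, □) = (q0, □, L) → [q0]□□□□□yxyy
Step 6: δ(q0, □) = (q0, □, L) → [q0]□□□□□□yxyy
Step 7: δ(q0, □) = (q0, □, L) → [q0]□□□□□□□yxyy
Step 8: δ(q0, □) = (q0, □, L) → [q0]□□□□□□□□yxyy
Step 9: δ(q0, □) = (q0, □, L) → [q0]□□□□□□□□□yxyy
Step 10: δ(q0, □) = (q0, □, L) → [q0]□□□□□□□□□□yxyy
Step 11: δ(q0, □) = (q0, □, L) → [q0]□□□□□□□□□□□yxyy
Step 12: δ(q0, □) = (q0, □, L) → [q0]□□□□□□□□□□□□yxyy
Step 13: δ(q0, □) = (q0, □, L) → [q0]□□□□□□□□□□□□□yxyy
Step 14: δ(q0, □) = (q0, □, L) → [q0]□□□□□□□□□□□□□□yxyy
Step 15: δ(q0, □) = (q0, □, L) → [q0]□□□□□□□□□□□□□□□yxyy
Step 16: δ(q0, □) = (q0, □, L) → [q0]□□□□□□□□□□□□□□□□yxyy
Step 17: δ(q0, □) = (q0, □, L) → [q0]□□□□□□□□□□□□□□□□□yxyy
Step 18: δ(q0, □) = (q0, □, L) → [q0]□□□□□□□□□□□□□□□□□□yxyy
Step 19: δ(q0, □) = (q0, □, L) → [q0]□□□□□□□□□□□□□□□□□□□yxyy
Step 20: δ(q0, □) = (q0, □, L) → [q0]□□□□□□□□□□□□□□□□□□□□yxyy
Step 21: δ(q0, □) = (q0, □, L) → [q0]□□□□□□□□□□□□□□□□□□□□□yxyy
Step 22: δ(q0, □) = (q0, □, L) → [q0]□□□□□□□□□□□□□□□□□□□□□□yxyy
Step 23: δ(q0, □) = (q0, □, L) → [q0]□□□□□□□□□□□□□□□□□□□□□□□yxyy
Step 24: δ(q0, □) = (q0, □, L) → [q0]□□□□□□□□□□□□□□□□□□□□□□□□yxyy
Step 25: δ(q0, □) = (q0, □, L) → [q0]□□□□□□□□□□□□□□□□□□□□□□□□□yxyy
Step 26: δ(q0, □) = (q0, □, L) → [q0]□□□□□□□□□□□□□□□□□□□□□□□□□□yxyy
Step 27: δ(q0, □) = (q0, □, L) → [q0]□□□□□□□□□□□□□□□□□□□□□□□□□□□yxyy
Step 28: δ(q0, □) = (q0, □, L) → [q0]□□□□□□□□□□□□□□□□□□□□□□□□□□□□yxyy

The machine has not reached a halting state after 28 steps.
The machine did not halt within the 28-step bound.

Answer: No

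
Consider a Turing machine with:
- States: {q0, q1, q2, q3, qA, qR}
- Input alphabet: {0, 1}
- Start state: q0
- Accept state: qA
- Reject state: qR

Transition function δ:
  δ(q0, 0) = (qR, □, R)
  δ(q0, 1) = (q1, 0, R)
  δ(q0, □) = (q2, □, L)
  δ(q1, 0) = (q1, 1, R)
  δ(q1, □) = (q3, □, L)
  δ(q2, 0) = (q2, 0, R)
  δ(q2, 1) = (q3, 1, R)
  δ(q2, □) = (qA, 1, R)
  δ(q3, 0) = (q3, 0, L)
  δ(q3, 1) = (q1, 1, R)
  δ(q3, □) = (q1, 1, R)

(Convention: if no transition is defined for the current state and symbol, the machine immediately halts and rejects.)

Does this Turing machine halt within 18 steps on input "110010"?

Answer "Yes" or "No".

Execution trace:
Initial: [q0]110010
Step 1: δ(q0, 1) = (q1, 0, R) → 0[q1]10010

No transition is defined for δ(q1, 1). By convention the machine halts and rejects.
The machine halted after 1 step (within the 18-step bound).

Answer: Yes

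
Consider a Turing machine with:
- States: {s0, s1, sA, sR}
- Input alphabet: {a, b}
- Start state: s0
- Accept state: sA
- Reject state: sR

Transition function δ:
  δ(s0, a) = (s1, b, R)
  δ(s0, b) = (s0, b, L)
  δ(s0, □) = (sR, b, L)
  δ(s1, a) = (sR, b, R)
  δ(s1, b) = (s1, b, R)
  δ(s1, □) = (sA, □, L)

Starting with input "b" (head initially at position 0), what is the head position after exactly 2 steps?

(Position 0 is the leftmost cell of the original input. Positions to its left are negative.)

Execution trace (head position shown):
Step 0: [s0]b  (head at position 0)
Step 1: move left → [s0]□b  (head at position -1)
Step 2: move left → [sR]□bb  (head at position -2)

After 2 steps, the head is at position -2.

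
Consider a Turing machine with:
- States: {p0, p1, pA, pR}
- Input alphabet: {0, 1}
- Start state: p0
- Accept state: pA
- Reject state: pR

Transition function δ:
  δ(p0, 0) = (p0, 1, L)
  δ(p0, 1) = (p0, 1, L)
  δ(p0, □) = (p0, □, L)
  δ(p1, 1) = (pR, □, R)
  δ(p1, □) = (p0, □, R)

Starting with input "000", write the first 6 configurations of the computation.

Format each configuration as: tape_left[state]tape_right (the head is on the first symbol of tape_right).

Transitions applied:
Step 1: δ(p0, 0) = (p0, 1, L)
Step 2: δ(p0, □) = (p0, □, L)
Step 3: δ(p0, □) = (p0, □, L)
Step 4: δ(p0, □) = (p0, □, L)
Step 5: δ(p0, □) = (p0, □, L)

The first 6 configurations are:
[p0]000 ⊢ [p0]□100 ⊢ [p0]□□100 ⊢ [p0]□□□100 ⊢ [p0]□□□□100 ⊢ [p0]□□□□□100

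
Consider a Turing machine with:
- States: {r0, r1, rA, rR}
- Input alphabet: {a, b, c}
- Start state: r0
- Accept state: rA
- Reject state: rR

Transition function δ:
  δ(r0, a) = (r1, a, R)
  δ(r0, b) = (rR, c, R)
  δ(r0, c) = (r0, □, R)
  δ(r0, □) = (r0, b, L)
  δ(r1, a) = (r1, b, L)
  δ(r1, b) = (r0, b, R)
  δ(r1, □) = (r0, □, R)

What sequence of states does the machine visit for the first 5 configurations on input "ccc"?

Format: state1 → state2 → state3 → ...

Execution trace:
Initial: [r0]ccc
Step 1: δ(r0, c) = (r0, □, R) → □[r0]cc
Step 2: δ(r0, c) = (r0, □, R) → □□[r0]c
Step 3: δ(r0, c) = (r0, □, R) → □□□[r0]□
Step 4: δ(r0, □) = (r0, b, L) → □□[r0]□b

State sequence: r0 → r0 → r0 → r0 → r0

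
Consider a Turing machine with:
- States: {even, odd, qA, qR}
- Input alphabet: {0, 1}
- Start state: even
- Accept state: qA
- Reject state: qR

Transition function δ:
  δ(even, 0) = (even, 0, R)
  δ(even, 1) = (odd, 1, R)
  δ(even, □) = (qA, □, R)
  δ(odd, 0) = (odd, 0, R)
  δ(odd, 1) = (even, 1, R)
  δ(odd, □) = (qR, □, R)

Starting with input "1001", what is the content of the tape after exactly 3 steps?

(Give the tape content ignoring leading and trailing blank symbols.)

Execution trace:
Initial: [even]1001
Step 1: δ(even, 1) = (odd, 1, R) → 1[odd]001
Step 2: δ(odd, 0) = (odd, 0, R) → 10[odd]01
Step 3: δ(odd, 0) = (odd, 0, R) → 100[odd]1

After 3 steps, the tape (ignoring leading/trailing blanks) is: 1001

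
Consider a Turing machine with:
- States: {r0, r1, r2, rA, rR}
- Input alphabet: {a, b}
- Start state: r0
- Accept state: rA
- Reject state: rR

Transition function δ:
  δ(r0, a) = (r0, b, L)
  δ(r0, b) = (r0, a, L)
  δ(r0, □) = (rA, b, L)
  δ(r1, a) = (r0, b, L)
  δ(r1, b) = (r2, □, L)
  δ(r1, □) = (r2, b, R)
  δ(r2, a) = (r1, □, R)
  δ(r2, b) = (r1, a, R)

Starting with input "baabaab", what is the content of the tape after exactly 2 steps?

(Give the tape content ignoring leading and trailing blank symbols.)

Execution trace:
Initial: [r0]baabaab
Step 1: δ(r0, b) = (r0, a, L) → [r0]□aaabaab
Step 2: δ(r0, □) = (rA, b, L) → [rA]□baaabaab

The machine reaches the accept state rA and halts.

After 2 steps, the tape (ignoring leading/trailing blanks) is: baaabaab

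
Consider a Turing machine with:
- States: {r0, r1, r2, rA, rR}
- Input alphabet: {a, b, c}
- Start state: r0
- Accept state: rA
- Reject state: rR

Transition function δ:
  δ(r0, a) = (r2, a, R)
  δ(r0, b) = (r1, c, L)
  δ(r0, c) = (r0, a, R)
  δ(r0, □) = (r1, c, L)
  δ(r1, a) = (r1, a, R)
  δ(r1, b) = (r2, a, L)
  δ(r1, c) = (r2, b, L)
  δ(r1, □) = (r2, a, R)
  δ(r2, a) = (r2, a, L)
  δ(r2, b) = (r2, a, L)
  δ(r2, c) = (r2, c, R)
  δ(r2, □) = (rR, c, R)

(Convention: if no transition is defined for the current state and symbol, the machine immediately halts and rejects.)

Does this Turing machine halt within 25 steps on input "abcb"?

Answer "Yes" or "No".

Execution trace:
Initial: [r0]abcb
Step 1: δ(r0, a) = (r2, a, R) → a[r2]bcb
Step 2: δ(r2, b) = (r2, a, L) → [r2]aacb
Step 3: δ(r2, a) = (r2, a, L) → [r2]□aacb
Step 4: δ(r2, □) = (rR, c, R) → c[rR]aacb

The machine reaches the reject state rR and halts.
The machine halted after 4 steps (within the 25-step bound).

Answer: Yes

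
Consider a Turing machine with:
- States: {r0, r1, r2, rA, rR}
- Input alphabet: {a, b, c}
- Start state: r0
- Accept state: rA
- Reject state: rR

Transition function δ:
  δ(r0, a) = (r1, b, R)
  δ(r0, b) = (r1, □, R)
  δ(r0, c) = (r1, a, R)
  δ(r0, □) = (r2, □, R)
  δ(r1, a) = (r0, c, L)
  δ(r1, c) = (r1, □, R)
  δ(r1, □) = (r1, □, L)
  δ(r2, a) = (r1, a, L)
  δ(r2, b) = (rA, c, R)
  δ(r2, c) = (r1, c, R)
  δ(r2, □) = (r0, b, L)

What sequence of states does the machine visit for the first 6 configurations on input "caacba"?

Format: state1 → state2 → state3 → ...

Execution trace:
Initial: [r0]caacba
Step 1: δ(r0, c) = (r1, a, R) → a[r1]aacba
Step 2: δ(r1, a) = (r0, c, L) → [r0]acacba
Step 3: δ(r0, a) = (r1, b, R) → b[r1]cacba
Step 4: δ(r1, c) = (r1, □, R) → b□[r1]acba
Step 5: δ(r1, a) = (r0, c, L) → b[r0]□ccba

State sequence: r0 → r1 → r0 → r1 → r1 → r0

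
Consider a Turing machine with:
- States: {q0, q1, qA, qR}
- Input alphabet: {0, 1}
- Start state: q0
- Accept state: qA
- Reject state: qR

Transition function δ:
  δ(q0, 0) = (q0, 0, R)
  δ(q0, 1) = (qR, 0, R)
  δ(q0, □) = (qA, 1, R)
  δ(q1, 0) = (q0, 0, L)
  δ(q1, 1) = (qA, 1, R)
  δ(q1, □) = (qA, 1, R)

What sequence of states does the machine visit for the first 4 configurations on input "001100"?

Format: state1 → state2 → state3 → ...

Execution trace:
Initial: [q0]001100
Step 1: δ(q0, 0) = (q0, 0, R) → 0[q0]01100
Step 2: δ(q0, 0) = (q0, 0, R) → 00[q0]1100
Step 3: δ(q0, 1) = (qR, 0, R) → 000[qR]100

The machine reaches the reject state qR and halts.

State sequence: q0 → q0 → q0 → qR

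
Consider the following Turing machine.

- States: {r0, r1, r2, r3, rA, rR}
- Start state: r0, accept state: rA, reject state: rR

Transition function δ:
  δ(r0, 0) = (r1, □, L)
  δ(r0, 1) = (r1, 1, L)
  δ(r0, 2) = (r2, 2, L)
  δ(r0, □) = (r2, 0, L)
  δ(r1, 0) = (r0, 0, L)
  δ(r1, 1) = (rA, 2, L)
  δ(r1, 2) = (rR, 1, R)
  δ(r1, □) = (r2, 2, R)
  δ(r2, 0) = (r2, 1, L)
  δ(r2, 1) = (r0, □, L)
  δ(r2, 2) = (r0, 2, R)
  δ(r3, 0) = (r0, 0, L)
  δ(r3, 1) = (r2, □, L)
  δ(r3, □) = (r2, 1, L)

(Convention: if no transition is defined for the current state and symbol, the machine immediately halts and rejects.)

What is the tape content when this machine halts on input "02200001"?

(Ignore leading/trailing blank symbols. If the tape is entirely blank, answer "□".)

Execution trace:
Initial: [r0]02200001
Step 1: δ(r0, 0) = (r1, □, L) → [r1]□□2200001
Step 2: δ(r1, □) = (r2, 2, R) → 2[r2]□2200001

No transition is defined for δ(r2, □). By convention the machine halts and rejects.

Final tape (ignoring leading/trailing blanks): 2□2200001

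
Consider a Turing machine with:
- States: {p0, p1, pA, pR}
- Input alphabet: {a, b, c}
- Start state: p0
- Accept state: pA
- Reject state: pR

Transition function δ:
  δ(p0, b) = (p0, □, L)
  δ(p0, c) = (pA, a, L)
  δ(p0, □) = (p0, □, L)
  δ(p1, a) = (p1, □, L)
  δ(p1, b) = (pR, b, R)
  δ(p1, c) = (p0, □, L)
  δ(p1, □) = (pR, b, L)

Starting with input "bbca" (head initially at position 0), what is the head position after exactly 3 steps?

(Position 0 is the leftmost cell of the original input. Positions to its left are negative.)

Execution trace (head position shown):
Step 0: [p0]bbca  (head at position 0)
Step 1: move left → [p0]□□bca  (head at position -1)
Step 2: move left → [p0]□□□bca  (head at position -2)
Step 3: move left → [p0]□□□□bca  (head at position -3)

After 3 steps, the head is at position -3.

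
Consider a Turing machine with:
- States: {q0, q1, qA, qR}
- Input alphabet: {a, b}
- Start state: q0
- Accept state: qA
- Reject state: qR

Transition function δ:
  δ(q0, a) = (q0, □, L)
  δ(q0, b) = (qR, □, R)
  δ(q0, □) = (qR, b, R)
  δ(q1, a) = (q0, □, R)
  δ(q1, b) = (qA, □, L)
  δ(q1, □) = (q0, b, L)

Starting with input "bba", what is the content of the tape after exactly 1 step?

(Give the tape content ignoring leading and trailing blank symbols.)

Execution trace:
Initial: [q0]bba
Step 1: δ(q0, b) = (qR, □, R) → □[qR]ba

The machine reaches the reject state qR and halts.

After 1 step, the tape (ignoring leading/trailing blanks) is: ba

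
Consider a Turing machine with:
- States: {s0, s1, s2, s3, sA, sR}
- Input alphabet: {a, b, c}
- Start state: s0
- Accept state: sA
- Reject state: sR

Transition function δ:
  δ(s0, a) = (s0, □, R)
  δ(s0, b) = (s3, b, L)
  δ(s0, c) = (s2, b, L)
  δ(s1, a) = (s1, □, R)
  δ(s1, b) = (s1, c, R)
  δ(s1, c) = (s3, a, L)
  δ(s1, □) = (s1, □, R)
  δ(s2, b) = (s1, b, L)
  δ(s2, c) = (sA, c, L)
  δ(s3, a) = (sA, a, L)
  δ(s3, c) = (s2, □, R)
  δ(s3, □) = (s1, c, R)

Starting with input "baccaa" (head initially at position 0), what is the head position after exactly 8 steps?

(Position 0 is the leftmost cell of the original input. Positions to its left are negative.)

Execution trace (head position shown):
Step 0: [s0]baccaa  (head at position 0)
Step 1: move left → [s3]□baccaa  (head at position -1)
Step 2: move right → c[s1]baccaa  (head at position 0)
Step 3: move right → cc[s1]accaa  (head at position 1)
Step 4: move right → cc□[s1]ccaa  (head at position 2)
Step 5: move left → cc[s3]□acaa  (head at position 1)
Step 6: move right → ccc[s1]acaa  (head at position 2)
Step 7: move right → ccc□[s1]caa  (head at position 3)
Step 8: move left → ccc[s3]□aaa  (head at position 2)

After 8 steps, the head is at position 2.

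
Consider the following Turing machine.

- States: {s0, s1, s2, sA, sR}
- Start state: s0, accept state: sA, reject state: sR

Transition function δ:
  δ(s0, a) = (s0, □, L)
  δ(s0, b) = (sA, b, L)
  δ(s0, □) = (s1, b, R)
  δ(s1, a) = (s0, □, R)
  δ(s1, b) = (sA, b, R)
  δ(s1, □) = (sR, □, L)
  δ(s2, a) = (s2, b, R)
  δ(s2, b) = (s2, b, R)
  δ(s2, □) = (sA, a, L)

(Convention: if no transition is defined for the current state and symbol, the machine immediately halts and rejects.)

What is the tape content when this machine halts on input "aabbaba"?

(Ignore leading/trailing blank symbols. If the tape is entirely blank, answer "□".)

Execution trace:
Initial: [s0]aabbaba
Step 1: δ(s0, a) = (s0, □, L) → [s0]□□abbaba
Step 2: δ(s0, □) = (s1, b, R) → b[s1]□abbaba
Step 3: δ(s1, □) = (sR, □, L) → [sR]b□abbaba

The machine reaches the reject state sR and halts.

Final tape (ignoring leading/trailing blanks): b□abbaba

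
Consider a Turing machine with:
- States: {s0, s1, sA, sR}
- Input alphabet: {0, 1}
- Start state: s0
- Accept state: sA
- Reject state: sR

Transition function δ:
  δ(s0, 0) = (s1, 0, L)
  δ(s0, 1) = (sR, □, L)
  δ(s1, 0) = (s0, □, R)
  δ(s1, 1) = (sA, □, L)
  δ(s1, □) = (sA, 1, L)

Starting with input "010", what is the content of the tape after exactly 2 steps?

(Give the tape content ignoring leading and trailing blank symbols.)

Execution trace:
Initial: [s0]010
Step 1: δ(s0, 0) = (s1, 0, L) → [s1]□010
Step 2: δ(s1, □) = (sA, 1, L) → [sA]□1010

The machine reaches the accept state sA and halts.

After 2 steps, the tape (ignoring leading/trailing blanks) is: 1010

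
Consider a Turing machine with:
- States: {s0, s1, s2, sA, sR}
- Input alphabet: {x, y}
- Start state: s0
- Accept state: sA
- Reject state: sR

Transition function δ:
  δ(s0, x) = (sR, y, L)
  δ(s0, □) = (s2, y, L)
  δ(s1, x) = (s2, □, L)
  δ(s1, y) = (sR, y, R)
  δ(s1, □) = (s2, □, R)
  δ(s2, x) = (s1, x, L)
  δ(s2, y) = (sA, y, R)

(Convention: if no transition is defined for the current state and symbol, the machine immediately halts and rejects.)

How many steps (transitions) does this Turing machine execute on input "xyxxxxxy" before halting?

Execution trace:
Initial: [s0]xyxxxxxy
Step 1: δ(s0, x) = (sR, y, L) → [sR]□yyxxxxxy

The machine reaches the reject state sR and halts.

The machine executed 1 step before halting.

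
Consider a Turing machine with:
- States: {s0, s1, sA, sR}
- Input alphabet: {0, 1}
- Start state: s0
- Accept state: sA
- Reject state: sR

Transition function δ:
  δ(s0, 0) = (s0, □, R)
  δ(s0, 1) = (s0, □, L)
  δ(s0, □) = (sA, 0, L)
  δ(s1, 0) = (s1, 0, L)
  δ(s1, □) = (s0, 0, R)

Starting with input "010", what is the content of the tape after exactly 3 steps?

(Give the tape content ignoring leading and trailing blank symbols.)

Execution trace:
Initial: [s0]010
Step 1: δ(s0, 0) = (s0, □, R) → □[s0]10
Step 2: δ(s0, 1) = (s0, □, L) → [s0]□□0
Step 3: δ(s0, □) = (sA, 0, L) → [sA]□0□0

The machine reaches the accept state sA and halts.

After 3 steps, the tape (ignoring leading/trailing blanks) is: 0□0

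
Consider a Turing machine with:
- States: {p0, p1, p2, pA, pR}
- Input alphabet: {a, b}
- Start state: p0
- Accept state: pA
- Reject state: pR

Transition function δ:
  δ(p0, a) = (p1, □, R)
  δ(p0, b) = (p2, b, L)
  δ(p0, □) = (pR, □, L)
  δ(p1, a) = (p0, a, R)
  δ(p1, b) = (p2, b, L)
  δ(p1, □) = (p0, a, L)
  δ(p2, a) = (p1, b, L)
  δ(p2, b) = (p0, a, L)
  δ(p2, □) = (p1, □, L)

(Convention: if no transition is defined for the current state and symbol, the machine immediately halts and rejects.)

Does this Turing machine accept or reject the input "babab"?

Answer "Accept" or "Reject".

Execution trace:
Initial: [p0]babab
Step 1: δ(p0, b) = (p2, b, L) → [p2]□babab
Step 2: δ(p2, □) = (p1, □, L) → [p1]□□babab
Step 3: δ(p1, □) = (p0, a, L) → [p0]□a□babab
Step 4: δ(p0, □) = (pR, □, L) → [pR]□□a□babab

The machine reaches the reject state pR and halts.

Answer: Reject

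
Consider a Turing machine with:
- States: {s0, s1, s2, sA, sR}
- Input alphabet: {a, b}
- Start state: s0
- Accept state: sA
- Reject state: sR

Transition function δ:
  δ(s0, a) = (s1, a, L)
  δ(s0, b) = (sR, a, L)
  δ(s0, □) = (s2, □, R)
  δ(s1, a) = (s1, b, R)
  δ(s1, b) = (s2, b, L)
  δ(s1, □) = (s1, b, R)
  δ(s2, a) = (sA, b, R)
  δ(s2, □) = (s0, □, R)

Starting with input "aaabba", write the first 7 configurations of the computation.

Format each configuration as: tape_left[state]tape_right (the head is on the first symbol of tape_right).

Transitions applied:
Step 1: δ(s0, a) = (s1, a, L)
Step 2: δ(s1, □) = (s1, b, R)
Step 3: δ(s1, a) = (s1, b, R)
Step 4: δ(s1, a) = (s1, b, R)
Step 5: δ(s1, a) = (s1, b, R)
Step 6: δ(s1, b) = (s2, b, L)

The first 7 configurations are:
[s0]aaabba ⊢ [s1]□aaabba ⊢ b[s1]aaabba ⊢ bb[s1]aabba ⊢ bbb[s1]abba ⊢ bbbb[s1]bba ⊢ bbb[s2]bbba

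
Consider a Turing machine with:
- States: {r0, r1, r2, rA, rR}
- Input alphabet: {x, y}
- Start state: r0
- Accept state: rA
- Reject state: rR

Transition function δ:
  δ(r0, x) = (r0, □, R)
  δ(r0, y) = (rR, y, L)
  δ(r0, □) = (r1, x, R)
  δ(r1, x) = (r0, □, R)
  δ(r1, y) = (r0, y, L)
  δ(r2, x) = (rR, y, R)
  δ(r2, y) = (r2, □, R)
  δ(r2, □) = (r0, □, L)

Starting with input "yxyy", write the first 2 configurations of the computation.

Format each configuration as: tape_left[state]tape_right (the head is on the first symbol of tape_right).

Transitions applied:
Step 1: δ(r0, y) = (rR, y, L)

The first 2 configurations are:
[r0]yxyy ⊢ [rR]□yxyy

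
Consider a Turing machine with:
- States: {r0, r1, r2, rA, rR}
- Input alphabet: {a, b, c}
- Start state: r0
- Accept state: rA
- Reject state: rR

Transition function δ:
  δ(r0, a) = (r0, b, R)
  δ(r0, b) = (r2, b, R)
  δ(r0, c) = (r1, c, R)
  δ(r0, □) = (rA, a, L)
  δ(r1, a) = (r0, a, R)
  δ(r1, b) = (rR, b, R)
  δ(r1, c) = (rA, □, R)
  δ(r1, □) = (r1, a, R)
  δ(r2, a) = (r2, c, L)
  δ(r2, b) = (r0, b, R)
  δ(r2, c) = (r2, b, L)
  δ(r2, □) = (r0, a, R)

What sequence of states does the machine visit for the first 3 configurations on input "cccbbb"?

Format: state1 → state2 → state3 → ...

Execution trace:
Initial: [r0]cccbbb
Step 1: δ(r0, c) = (r1, c, R) → c[r1]ccbbb
Step 2: δ(r1, c) = (rA, □, R) → c□[rA]cbbb

The machine reaches the accept state rA and halts.

State sequence: r0 → r1 → rA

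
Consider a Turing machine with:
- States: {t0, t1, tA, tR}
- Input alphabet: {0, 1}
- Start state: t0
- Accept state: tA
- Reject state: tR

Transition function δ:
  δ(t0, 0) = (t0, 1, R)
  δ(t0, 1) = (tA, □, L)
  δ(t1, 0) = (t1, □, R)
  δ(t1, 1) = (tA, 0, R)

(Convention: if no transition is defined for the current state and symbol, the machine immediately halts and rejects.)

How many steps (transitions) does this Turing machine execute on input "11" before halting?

Execution trace:
Initial: [t0]11
Step 1: δ(t0, 1) = (tA, □, L) → [tA]□□1

The machine reaches the accept state tA and halts.

The machine executed 1 step before halting.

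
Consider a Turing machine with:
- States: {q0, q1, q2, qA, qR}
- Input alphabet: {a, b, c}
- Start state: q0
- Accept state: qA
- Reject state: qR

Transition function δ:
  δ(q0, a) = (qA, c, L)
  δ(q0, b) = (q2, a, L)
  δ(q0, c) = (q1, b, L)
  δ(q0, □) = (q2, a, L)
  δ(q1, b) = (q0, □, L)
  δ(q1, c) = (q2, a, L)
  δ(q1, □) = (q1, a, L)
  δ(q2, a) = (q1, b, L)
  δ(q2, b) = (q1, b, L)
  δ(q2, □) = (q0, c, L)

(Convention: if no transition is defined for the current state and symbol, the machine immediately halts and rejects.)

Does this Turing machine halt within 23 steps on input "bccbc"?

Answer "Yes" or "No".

Execution trace:
Initial: [q0]bccbc
Step 1: δ(q0, b) = (q2, a, L) → [q2]□accbc
Step 2: δ(q2, □) = (q0, c, L) → [q0]□caccbc
Step 3: δ(q0, □) = (q2, a, L) → [q2]□acaccbc
Step 4: δ(q2, □) = (q0, c, L) → [q0]□cacaccbc
Step 5: δ(q0, □) = (q2, a, L) → [q2]□acacaccbc
Step 6: δ(q2, □) = (q0, c, L) → [q0]□cacacaccbc
Step 7: δ(q0, □) = (q2, a, L) → [q2]□acacacaccbc
Step 8: δ(q2, □) = (q0, c, L) → [q0]□cacacacaccbc
Step 9: δ(q0, □) = (q2, a, L) → [q2]□acacacacaccbc
Step 10: δ(q2, □) = (q0, c, L) → [q0]□cacacacacaccbc
Step 11: δ(q0, □) = (q2, a, L) → [q2]□acacacacacaccbc
Step 12: δ(q2, □) = (q0, c, L) → [q0]□cacacacacacaccbc
Step 13: δ(q0, □) = (q2, a, L) → [q2]□acacacacacacaccbc
Step 14: δ(q2, □) = (q0, c, L) → [q0]□cacacacacacacaccbc
Step 15: δ(q0, □) = (q2, a, L) → [q2]□acacacacacacacaccbc
Step 16: δ(q2, □) = (q0, c, L) → [q0]□cacacacacacacacaccbc
Step 17: δ(q0, □) = (q2, a, L) → [q2]□acacacacacacacacaccbc
Step 18: δ(q2, □) = (q0, c, L) → [q0]□cacacacacacacacacaccbc
Step 19: δ(q0, □) = (q2, a, L) → [q2]□acacacacacacacacacaccbc
Step 20: δ(q2, □) = (q0, c, L) → [q0]□cacacacacacacacacacaccbc
Step 21: δ(q0, □) = (q2, a, L) → [q2]□acacacacacacacacacacaccbc
Step 22: δ(q2, □) = (q0, c, L) → [q0]□cacacacacacacacacacacaccbc
Step 23: δ(q0, □) = (q2, a, L) → [q2]□acacacacacacacacacacacaccbc

The machine has not reached a halting state after 23 steps.
The machine did not halt within the 23-step bound.

Answer: No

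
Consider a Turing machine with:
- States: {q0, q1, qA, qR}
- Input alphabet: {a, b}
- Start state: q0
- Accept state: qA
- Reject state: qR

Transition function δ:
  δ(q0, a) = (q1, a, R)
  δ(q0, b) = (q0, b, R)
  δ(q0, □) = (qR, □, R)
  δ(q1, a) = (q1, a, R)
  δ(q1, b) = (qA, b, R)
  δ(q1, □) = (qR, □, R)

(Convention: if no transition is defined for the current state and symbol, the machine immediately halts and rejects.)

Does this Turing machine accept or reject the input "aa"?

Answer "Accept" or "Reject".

Execution trace:
Initial: [q0]aa
Step 1: δ(q0, a) = (q1, a, R) → a[q1]a
Step 2: δ(q1, a) = (q1, a, R) → aa[q1]□
Step 3: δ(q1, □) = (qR, □, R) → aa□[qR]□

The machine reaches the reject state qR and halts.

Answer: Reject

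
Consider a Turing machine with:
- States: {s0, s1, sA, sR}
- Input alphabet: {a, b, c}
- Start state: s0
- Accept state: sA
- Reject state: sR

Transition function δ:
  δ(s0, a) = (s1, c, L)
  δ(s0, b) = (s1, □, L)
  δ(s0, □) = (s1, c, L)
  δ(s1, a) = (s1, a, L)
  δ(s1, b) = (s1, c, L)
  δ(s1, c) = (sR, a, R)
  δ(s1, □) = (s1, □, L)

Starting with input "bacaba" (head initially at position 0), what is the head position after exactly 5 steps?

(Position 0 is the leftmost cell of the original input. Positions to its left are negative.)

Execution trace (head position shown):
Step 0: [s0]bacaba  (head at position 0)
Step 1: move left → [s1]□□acaba  (head at position -1)
Step 2: move left → [s1]□□□acaba  (head at position -2)
Step 3: move left → [s1]□□□□acaba  (head at position -3)
Step 4: move left → [s1]□□□□□acaba  (head at position -4)
Step 5: move left → [s1]□□□□□□acaba  (head at position -5)

After 5 steps, the head is at position -5.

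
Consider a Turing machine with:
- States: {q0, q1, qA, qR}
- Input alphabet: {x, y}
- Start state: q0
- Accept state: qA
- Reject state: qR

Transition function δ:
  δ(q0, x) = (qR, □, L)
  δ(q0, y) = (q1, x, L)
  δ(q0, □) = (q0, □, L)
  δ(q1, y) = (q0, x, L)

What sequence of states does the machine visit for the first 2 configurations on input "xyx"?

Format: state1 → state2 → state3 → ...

Execution trace:
Initial: [q0]xyx
Step 1: δ(q0, x) = (qR, □, L) → [qR]□□yx

The machine reaches the reject state qR and halts.

State sequence: q0 → qR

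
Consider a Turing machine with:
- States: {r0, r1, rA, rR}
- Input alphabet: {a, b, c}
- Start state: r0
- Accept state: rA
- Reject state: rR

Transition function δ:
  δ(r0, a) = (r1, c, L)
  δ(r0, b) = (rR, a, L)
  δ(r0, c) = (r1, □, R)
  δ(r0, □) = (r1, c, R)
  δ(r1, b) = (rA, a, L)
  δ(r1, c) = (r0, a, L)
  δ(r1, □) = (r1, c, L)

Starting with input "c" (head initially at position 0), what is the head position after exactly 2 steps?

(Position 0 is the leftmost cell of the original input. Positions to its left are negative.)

Execution trace (head position shown):
Step 0: [r0]c  (head at position 0)
Step 1: move right → □[r1]□  (head at position 1)
Step 2: move left → [r1]□c  (head at position 0)

After 2 steps, the head is at position 0.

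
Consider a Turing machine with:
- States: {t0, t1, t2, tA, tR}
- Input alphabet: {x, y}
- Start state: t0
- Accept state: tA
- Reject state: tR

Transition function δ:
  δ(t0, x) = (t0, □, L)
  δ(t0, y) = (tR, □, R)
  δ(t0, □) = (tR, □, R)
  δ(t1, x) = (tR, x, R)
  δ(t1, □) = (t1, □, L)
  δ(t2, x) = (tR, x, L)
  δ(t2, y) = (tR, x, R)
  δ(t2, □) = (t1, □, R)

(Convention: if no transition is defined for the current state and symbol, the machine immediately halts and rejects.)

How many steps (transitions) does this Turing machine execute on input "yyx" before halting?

Execution trace:
Initial: [t0]yyx
Step 1: δ(t0, y) = (tR, □, R) → □[tR]yx

The machine reaches the reject state tR and halts.

The machine executed 1 step before halting.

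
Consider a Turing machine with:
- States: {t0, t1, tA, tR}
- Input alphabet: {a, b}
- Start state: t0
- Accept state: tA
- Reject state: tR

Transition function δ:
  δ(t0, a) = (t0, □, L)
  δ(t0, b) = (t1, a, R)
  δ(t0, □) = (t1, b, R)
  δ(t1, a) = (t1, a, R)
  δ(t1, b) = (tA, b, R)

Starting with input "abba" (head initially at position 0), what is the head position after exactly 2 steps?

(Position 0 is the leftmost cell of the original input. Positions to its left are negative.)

Execution trace (head position shown):
Step 0: [t0]abba  (head at position 0)
Step 1: move left → [t0]□□bba  (head at position -1)
Step 2: move right → b[t1]□bba  (head at position 0)

After 2 steps, the head is at position 0.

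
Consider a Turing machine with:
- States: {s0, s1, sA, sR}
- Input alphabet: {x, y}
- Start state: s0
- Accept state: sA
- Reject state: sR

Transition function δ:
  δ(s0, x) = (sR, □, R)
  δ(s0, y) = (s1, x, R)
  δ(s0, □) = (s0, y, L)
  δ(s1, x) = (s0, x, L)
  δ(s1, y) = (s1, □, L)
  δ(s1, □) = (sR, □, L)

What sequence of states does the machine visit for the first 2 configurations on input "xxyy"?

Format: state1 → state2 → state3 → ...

Execution trace:
Initial: [s0]xxyy
Step 1: δ(s0, x) = (sR, □, R) → □[sR]xyy

The machine reaches the reject state sR and halts.

State sequence: s0 → sR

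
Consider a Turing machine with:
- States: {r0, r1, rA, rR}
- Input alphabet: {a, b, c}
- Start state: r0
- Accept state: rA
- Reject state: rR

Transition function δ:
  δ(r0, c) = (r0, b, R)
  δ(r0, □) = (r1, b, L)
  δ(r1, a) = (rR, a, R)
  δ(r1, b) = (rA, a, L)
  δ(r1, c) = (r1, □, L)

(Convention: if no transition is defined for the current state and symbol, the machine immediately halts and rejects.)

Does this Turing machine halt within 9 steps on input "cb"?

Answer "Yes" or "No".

Execution trace:
Initial: [r0]cb
Step 1: δ(r0, c) = (r0, b, R) → b[r0]b

No transition is defined for δ(r0, b). By convention the machine halts and rejects.
The machine halted after 1 step (within the 9-step bound).

Answer: Yes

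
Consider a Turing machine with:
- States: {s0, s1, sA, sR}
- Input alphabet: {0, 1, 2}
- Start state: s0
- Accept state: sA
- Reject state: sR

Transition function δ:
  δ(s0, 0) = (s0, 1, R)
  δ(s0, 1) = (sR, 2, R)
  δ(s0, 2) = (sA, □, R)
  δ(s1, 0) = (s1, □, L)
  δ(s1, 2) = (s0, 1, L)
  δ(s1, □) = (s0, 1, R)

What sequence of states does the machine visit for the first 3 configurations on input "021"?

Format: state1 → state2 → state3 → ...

Execution trace:
Initial: [s0]021
Step 1: δ(s0, 0) = (s0, 1, R) → 1[s0]21
Step 2: δ(s0, 2) = (sA, □, R) → 1□[sA]1

The machine reaches the accept state sA and halts.

State sequence: s0 → s0 → sA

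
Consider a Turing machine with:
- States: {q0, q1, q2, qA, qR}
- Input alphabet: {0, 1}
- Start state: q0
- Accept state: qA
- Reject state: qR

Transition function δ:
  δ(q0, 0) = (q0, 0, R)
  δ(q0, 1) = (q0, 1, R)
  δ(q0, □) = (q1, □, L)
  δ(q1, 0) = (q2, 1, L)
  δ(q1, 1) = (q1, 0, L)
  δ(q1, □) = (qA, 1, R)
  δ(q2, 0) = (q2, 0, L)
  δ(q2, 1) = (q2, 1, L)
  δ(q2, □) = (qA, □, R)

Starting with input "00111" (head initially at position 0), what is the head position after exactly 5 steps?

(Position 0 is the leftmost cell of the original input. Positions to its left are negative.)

Execution trace (head position shown):
Step 0: [q0]00111  (head at position 0)
Step 1: move right → 0[q0]0111  (head at position 1)
Step 2: move right → 00[q0]111  (head at position 2)
Step 3: move right → 001[q0]11  (head at position 3)
Step 4: move right → 0011[q0]1  (head at position 4)
Step 5: move right → 00111[q0]□  (head at position 5)

After 5 steps, the head is at position 5.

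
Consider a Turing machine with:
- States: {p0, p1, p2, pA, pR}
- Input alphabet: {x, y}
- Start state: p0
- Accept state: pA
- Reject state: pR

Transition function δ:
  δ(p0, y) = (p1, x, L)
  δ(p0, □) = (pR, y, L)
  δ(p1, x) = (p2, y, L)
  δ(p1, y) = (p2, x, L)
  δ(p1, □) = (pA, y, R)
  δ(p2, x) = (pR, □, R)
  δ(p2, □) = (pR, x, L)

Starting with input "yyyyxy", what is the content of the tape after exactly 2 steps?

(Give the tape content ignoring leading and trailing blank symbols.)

Execution trace:
Initial: [p0]yyyyxy
Step 1: δ(p0, y) = (p1, x, L) → [p1]□xyyyxy
Step 2: δ(p1, □) = (pA, y, R) → y[pA]xyyyxy

The machine reaches the accept state pA and halts.

After 2 steps, the tape (ignoring leading/trailing blanks) is: yxyyyxy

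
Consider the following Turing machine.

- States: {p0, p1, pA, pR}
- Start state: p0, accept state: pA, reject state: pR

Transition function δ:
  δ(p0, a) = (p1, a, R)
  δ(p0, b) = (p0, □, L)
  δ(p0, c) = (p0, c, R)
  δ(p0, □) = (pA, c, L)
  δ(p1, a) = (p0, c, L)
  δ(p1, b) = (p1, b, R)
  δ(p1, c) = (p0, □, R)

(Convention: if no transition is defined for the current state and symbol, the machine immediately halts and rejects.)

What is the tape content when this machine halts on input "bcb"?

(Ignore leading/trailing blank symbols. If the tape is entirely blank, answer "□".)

Execution trace:
Initial: [p0]bcb
Step 1: δ(p0, b) = (p0, □, L) → [p0]□□cb
Step 2: δ(p0, □) = (pA, c, L) → [pA]□c□cb

The machine reaches the accept state pA and halts.

Final tape (ignoring leading/trailing blanks): c□cb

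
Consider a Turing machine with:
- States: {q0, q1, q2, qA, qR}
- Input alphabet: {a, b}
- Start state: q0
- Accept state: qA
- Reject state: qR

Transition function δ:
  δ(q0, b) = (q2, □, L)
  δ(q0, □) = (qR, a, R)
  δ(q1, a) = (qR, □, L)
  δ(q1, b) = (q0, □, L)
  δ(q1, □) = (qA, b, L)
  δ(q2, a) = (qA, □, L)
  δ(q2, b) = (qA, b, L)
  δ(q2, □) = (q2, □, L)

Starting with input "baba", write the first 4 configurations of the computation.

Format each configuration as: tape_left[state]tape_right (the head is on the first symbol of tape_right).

Transitions applied:
Step 1: δ(q0, b) = (q2, □, L)
Step 2: δ(q2, □) = (q2, □, L)
Step 3: δ(q2, □) = (q2, □, L)

The first 4 configurations are:
[q0]baba ⊢ [q2]□□aba ⊢ [q2]□□□aba ⊢ [q2]□□□□aba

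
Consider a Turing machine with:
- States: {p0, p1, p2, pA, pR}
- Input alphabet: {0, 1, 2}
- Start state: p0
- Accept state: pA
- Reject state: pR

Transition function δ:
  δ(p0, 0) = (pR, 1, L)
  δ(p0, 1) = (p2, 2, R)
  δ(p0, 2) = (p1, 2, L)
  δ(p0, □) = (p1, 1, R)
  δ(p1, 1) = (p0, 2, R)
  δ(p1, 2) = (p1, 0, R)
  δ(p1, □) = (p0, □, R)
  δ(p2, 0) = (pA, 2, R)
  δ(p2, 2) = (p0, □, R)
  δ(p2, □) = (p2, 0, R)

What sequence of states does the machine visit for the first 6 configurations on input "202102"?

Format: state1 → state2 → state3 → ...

Execution trace:
Initial: [p0]202102
Step 1: δ(p0, 2) = (p1, 2, L) → [p1]□202102
Step 2: δ(p1, □) = (p0, □, R) → □[p0]202102
Step 3: δ(p0, 2) = (p1, 2, L) → [p1]□202102
Step 4: δ(p1, □) = (p0, □, R) → □[p0]202102
Step 5: δ(p0, 2) = (p1, 2, L) → [p1]□202102

State sequence: p0 → p1 → p0 → p1 → p0 → p1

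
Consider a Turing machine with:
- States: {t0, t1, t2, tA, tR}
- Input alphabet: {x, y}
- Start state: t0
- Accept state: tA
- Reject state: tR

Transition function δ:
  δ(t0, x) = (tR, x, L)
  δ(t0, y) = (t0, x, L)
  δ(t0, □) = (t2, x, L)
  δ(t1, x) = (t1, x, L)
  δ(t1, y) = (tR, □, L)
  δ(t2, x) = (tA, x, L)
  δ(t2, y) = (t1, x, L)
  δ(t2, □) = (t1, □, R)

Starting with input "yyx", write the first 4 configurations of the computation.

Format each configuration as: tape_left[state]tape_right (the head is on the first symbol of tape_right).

Transitions applied:
Step 1: δ(t0, y) = (t0, x, L)
Step 2: δ(t0, □) = (t2, x, L)
Step 3: δ(t2, □) = (t1, □, R)

The first 4 configurations are:
[t0]yyx ⊢ [t0]□xyx ⊢ [t2]□xxyx ⊢ □[t1]xxyx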